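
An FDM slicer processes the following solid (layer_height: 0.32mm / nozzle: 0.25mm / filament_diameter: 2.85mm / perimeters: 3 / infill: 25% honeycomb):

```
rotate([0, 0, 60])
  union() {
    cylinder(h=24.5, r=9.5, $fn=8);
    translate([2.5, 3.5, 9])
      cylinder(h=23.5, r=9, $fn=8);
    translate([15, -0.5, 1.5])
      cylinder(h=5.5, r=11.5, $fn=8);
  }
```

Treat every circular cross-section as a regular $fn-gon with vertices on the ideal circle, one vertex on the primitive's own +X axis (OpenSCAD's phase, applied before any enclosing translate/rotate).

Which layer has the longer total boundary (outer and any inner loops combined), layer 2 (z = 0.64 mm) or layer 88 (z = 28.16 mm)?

layer 2 (z = 0.64 mm)

Layer 2 (z = 0.64): the r=9.5 cylinder contributes a regular 8-gon of circumradius 9.5 (perimeter = 2·8·9.500·sin(180°/8) = 58.17 mm); the cylinder at (2.5, 3.5) is not intersected at this z (z outside [9, 32.5]); the cylinder at (15, -0.5) does not reach this height (z outside [1.5, 7]); Combining (union): only the r=9.5 cylinder is present, so the union is just that shape — boundary = 58.17 mm; (whole slice rotated 60° about Z — lengths, areas and connectivity unchanged). So its perimeter = 58.17 mm. Layer 88 (z = 28.16): the cylinder is not intersected at this z (z outside [0, 24.5]); the cylinder at (2.5, 3.5): section is a regular 8-gon, circumradius r=9 (perimeter = 2·8·9.000·sin(180°/8) = 55.11 mm); the cylinder at (15, -0.5) does not reach this height (z outside [1.5, 7]); Merging all regions: only the r=9 cylinder at (2.5, 3.5) is present, so the union is just that shape — boundary = 55.11 mm; (rotated 60° about Z; rotation is an isometry so areas/perimeters/island counts are preserved). So its perimeter = 55.11 mm. Layer 2 is larger (58.17 vs 55.11 mm).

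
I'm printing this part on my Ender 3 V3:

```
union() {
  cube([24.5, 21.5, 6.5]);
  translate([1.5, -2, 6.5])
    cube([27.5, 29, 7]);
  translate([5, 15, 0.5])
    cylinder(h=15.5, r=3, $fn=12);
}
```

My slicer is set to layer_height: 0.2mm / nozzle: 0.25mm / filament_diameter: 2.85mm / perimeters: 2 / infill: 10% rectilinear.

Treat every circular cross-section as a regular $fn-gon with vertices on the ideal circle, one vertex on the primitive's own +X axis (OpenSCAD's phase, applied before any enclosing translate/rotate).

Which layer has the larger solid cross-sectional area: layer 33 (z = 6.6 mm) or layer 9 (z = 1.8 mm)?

Layer 33 (z = 6.6): the cube is not intersected at this z (z outside [0, 6.5]); the cube at (1.5, -2) is present — its section is the full 27.5×29 rectangle (area 797.50 mm²); the r=3 cylinder at (5, 15) contributes a regular 12-gon of circumradius 3 (area = (12/2)·3.000²·sin(360°/12) = 27.00 mm²); Taking the union: the r=3 cylinder at (5, 15) lies entirely inside the 27.5×29 cube at (1.5, -2), so the union is just the 27.5×29 cube at (1.5, -2) — area = 797.50 mm². So its area = 797.50 mm². Layer 9 (z = 1.8): the cube is present — its section is the full 24.5×21.5 rectangle (area 526.75 mm²); the cube at (1.5, -2) is not intersected at this z (z outside [6.5, 13.5]); the r=3 cylinder at (5, 15) gives a regular 12-gon of circumradius 3 (constant along its height) (area = (12/2)·3.000²·sin(360°/12) = 27.00 mm²); Combining (union): the r=3 cylinder at (5, 15) lies entirely inside the 24.5×21.5 cube, so the union is just the 24.5×21.5 cube — area = 526.75 mm². So its area = 526.75 mm². Layer 33 is larger (797.50 vs 526.75 mm²).

layer 33 (z = 6.6 mm)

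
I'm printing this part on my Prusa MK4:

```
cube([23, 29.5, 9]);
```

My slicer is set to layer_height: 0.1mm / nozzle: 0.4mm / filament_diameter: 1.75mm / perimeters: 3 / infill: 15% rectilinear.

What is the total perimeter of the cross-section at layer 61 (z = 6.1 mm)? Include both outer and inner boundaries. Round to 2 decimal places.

105.00 mm

At z = 6.1 mm: the 23×29.5 cube contributes its full rectangle (perimeter 105.00 mm). Overall, the cross-section is a single solid region. Total boundary length (outer) = 105.00 mm.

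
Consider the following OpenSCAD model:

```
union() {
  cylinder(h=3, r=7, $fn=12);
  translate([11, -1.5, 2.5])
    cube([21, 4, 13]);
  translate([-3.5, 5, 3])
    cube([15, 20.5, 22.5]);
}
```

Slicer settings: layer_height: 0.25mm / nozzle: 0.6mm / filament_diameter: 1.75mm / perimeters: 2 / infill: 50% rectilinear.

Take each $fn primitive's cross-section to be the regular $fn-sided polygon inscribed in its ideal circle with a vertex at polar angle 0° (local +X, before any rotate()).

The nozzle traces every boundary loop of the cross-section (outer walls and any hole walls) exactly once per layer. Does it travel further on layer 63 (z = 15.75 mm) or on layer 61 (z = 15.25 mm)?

layer 61 (z = 15.25 mm)

Layer 63 (z = 15.75): the cylinder does not reach this height (z outside [0, 3]); the cube at (11, -1.5) does not reach this height (z outside [2.5, 15.5]); the cube at (-3.5, 5) (footprint 15×20.5) is included at this height (perimeter 71.00 mm); Taking the union: only the 15×20.5 cube at (-3.5, 5) is present, so the union is just that shape — boundary = 71.00 mm. So its perimeter = 71.00 mm. Layer 61 (z = 15.25): the cylinder is absent (z outside [0, 3]); the cube at (11, -1.5) is present — its section is the full 21×4 rectangle (perimeter 50.00 mm); the cube at (-3.5, 5) is present — its section is the full 15×20.5 rectangle (perimeter 71.00 mm); Combining (union): the 2 present regions are separate (no shared area or edge), so areas and boundary lengths simply add and each stays a separate island — boundary = 121.00 mm. So its perimeter = 121.00 mm. Layer 61 is larger (121.00 vs 71.00 mm).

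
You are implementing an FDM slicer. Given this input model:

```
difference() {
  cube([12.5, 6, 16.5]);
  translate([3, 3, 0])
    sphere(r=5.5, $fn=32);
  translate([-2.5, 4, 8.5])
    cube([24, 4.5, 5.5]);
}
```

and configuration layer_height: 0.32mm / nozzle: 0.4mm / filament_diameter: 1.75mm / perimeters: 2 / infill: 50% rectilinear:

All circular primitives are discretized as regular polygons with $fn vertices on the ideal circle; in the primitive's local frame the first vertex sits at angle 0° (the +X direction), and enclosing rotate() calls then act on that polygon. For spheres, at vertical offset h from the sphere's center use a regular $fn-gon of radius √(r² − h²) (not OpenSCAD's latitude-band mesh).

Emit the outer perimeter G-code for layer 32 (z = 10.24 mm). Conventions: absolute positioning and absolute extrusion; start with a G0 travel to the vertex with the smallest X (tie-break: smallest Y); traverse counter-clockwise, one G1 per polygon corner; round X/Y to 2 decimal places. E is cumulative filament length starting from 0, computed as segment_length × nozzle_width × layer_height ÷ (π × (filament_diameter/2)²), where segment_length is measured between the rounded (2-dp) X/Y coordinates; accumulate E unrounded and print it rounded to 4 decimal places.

At z = 10.24 mm: the cube is present — its section is the full 12.5×6 rectangle; the sphere at (3, 3) is absent (|z−center|=10.240 > r=5.5); the 24×4.5 cube at (-2.5, 4) contributes its full rectangle; Taking the first minus the rest: starting from the 12.5×6 cube, the 24×4.5 cube at (-2.5, 4) partially overlaps it — only the 25.00 mm² overlap (of its 108.00 mm²) is removed, clipping the outline — 1 connected region. The outline is a single polygon with 4 vertices. Extrusion per mm of travel: 0.4 × 0.32 / (π × 0.875²) = 0.053216. Accumulating E over each segment gives final E = 1.7561.

G0 X0.00 Y0.00 Z10.24
G1 X12.50 Y0.00 E0.6652
G1 X12.50 Y4.00 E0.8781
G1 X0.00 Y4.00 E1.5433
G1 X0.00 Y0.00 E1.7561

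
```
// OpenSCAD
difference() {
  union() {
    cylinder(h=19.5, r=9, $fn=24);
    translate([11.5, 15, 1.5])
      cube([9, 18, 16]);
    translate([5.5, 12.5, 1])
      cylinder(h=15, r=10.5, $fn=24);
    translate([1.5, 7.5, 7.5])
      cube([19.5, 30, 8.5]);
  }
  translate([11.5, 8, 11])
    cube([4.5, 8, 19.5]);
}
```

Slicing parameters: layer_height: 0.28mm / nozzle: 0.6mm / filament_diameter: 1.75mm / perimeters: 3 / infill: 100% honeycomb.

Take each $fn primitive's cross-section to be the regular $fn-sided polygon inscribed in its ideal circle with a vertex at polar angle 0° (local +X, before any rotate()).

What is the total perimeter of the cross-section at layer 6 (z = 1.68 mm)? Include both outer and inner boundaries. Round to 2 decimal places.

127.89 mm

At z = 1.68 mm: the r=9 cylinder contributes a regular 24-gon of circumradius 9 (perimeter = 2·24·9.000·sin(180°/24) = 56.39 mm); the 9×18 cube at (11.5, 15) contributes its full rectangle (perimeter 54.00 mm); the r=10.5 cylinder at (5.5, 12.5) contributes a regular 24-gon of circumradius 10.5 (perimeter = 2·24·10.500·sin(180°/24) = 65.79 mm); the cube at (1.5, 7.5) does not reach this height (z outside [7.5, 16]); Merging all regions: the regions partially overlap (shared area 69.90 mm²), so the edge portions inside another operand are dropped and the merged outline is re-measured after clipping — boundary = 127.89 mm; the cube at (11.5, 8) is not intersected at this z (z outside [11, 30.5]); After the difference (first − rest): none of the subtracted shapes is present at this height, so that combined region is unchanged — boundary = 127.89 mm. Overall, the cross-section is a single solid region. Total boundary length (outer) = 127.89 mm.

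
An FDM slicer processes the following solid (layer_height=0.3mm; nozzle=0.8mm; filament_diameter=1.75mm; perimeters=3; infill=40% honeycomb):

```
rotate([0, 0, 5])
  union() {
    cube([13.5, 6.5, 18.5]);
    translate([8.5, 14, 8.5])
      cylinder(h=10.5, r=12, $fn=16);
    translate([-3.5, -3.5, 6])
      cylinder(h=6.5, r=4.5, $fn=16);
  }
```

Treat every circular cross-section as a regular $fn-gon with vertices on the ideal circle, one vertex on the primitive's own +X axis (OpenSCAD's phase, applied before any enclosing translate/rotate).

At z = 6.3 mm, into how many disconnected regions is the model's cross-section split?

At z = 6.3 mm: the cube is present — its section is the full 13.5×6.5 rectangle; the cylinder at (8.5, 14) is not intersected at this z (z outside [8.5, 19]); the r=4.5 cylinder at (-3.5, -3.5) gives a regular 16-gon of circumradius 4.5 (constant along its height); Combining (union): the 2 present regions are separate (no shared area or edge), so areas and boundary lengths simply add and each stays a separate island — 2 connected regions; (whole slice rotated 5° about Z — lengths, areas and connectivity unchanged). The result has 2 disconnected regions.

2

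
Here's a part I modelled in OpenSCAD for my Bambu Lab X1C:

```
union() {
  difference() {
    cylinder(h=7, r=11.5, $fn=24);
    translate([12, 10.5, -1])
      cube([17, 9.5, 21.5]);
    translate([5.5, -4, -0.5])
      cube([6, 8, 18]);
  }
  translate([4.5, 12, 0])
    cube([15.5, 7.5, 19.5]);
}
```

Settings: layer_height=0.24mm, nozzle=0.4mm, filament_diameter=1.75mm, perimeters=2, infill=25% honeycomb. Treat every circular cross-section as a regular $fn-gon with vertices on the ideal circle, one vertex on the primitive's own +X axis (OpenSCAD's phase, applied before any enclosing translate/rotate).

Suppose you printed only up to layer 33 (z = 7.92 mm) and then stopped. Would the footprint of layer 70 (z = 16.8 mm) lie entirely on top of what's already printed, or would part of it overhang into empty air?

entirely on top

Compare the two slices. At z = 7.92: the cylinder is not intersected at this z (z outside [0, 7]); the 17×9.5 cube at (12, 10.5) contributes its full rectangle (area 161.50 mm²); the cube at (5.5, -4) (footprint 6×8) is included at this height (area 48.00 mm²); After the difference (first − rest): the first operand is absent here, so nothing remains; the 15.5×7.5 cube at (4.5, 12) contributes its full rectangle (area 116.25 mm²); Merging all regions: only the 15.5×7.5 cube at (4.5, 12) is present, so the union is just that shape — area = 116.25 mm². At z = 16.8: the cylinder is absent (z outside [0, 7]); the cube at (12, 10.5) is present — its section is the full 17×9.5 rectangle (area 161.50 mm²); the cube at (5.5, -4) (footprint 6×8) is included at this height (area 48.00 mm²); Subtracting the remaining from the first: the first operand is absent here, so nothing remains; the cube at (4.5, 12) (footprint 15.5×7.5) is included at this height (area 116.25 mm²); Taking the union: only the 15.5×7.5 cube at (4.5, 12) is present, so the union is just that shape — area = 116.25 mm². Checking containment: the cross-section at z = 16.8 is a subset of the cross-section at z = 7.92.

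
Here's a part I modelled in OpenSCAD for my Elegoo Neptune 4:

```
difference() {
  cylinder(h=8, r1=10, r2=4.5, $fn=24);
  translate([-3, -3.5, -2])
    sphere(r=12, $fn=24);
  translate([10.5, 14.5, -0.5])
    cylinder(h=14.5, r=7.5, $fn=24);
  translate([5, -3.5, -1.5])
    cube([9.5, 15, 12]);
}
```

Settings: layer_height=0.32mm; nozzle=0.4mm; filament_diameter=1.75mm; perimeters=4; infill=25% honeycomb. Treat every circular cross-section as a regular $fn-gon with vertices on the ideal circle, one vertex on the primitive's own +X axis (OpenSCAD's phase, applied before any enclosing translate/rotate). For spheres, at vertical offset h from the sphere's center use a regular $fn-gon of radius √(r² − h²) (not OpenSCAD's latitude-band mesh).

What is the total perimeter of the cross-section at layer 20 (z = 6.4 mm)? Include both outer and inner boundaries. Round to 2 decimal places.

21.73 mm

At z = 6.4 mm: the cone (r1=10→r2=4.5) has section circumradius 5.600 here — a regular 24-gon (perimeter = 2·24·5.600·sin(180°/24) = 35.09 mm); the sphere at (-3, -3.5): section is a regular 24-gon, circumradius = √(r²−h²) = √(12²−8.4²) = 8.570 (perimeter = 2·24·8.570·sin(180°/24) = 53.69 mm); the r=7.5 cylinder at (10.5, 14.5) gives a regular 24-gon of circumradius 7.5 (constant along its height) (perimeter = 2·24·7.500·sin(180°/24) = 46.99 mm); the cube at (5, -3.5) (footprint 9.5×15) is included at this height (perimeter 49.00 mm); After the difference (first − rest): starting from the cone, the r=12 sphere at (-3, -3.5) partially overlaps it — only the 84.49 mm² overlap (of its 228.09 mm²) is removed, clipping the outline; the r=7.5 cylinder at (10.5, 14.5) misses the remaining region (no effect); the 9.5×15 cube at (5, -3.5) partially overlaps it — only the 1.53 mm² overlap (of its 142.50 mm²) is removed, clipping the outline — boundary = 21.73 mm. Overall, the cross-section is a single solid region. Total boundary length (outer) = 21.73 mm.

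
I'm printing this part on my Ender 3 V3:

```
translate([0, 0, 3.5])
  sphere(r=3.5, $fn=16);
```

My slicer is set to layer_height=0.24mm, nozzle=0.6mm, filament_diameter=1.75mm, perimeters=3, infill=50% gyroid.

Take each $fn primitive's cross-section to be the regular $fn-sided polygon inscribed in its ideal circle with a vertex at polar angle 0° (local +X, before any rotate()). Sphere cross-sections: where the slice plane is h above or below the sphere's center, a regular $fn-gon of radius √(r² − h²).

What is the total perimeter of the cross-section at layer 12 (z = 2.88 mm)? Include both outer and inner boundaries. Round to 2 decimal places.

At z = 2.88 mm: the sphere: section is a regular 16-gon, circumradius = √(r²−h²) = √(3.5²−0.62²) = 3.445 (perimeter = 2·16·3.445·sin(180°/16) = 21.50 mm). Overall, the cross-section is a single solid region. Total boundary length (outer) = 21.50 mm.

21.50 mm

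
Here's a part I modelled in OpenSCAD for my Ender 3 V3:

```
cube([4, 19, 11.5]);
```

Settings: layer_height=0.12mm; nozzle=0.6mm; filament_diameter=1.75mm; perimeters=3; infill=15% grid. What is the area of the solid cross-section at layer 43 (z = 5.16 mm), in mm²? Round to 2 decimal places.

76.00 mm²

At z = 5.16 mm: the 4×19 cube contributes its full rectangle (area 76.00 mm²). Overall, the cross-section is a single solid region. Net area = 76.00 mm².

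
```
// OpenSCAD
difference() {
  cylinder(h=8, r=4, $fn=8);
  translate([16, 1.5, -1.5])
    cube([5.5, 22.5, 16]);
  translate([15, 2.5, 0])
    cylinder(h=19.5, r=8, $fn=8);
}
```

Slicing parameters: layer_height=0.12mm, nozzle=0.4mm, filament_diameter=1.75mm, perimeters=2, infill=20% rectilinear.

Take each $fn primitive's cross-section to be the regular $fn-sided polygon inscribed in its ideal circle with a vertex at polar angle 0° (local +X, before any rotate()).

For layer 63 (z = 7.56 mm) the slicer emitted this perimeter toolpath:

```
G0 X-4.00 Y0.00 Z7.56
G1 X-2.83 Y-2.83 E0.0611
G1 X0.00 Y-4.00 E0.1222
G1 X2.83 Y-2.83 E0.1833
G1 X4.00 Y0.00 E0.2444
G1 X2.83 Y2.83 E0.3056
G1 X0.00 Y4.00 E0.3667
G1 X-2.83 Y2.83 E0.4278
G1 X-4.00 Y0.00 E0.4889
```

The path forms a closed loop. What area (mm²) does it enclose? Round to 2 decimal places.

45.28 mm²

Apply the shoelace formula to the sequence of (X, Y) vertices; enclosed area = 45.28 mm².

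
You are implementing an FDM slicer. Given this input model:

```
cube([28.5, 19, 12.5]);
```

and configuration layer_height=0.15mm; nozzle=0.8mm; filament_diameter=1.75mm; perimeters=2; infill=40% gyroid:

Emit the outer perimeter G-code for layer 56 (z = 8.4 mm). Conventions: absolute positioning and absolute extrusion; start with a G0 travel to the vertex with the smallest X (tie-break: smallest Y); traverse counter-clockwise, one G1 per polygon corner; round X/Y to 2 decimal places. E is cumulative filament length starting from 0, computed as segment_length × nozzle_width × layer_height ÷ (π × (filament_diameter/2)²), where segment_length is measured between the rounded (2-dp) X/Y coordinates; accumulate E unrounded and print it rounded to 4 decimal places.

G0 X0.00 Y0.00 Z8.40
G1 X28.50 Y0.00 E1.4219
G1 X28.50 Y19.00 E2.3698
G1 X0.00 Y19.00 E3.7917
G1 X0.00 Y0.00 E4.7396

At z = 8.4 mm: the cube (footprint 28.5×19) is included at this height. The outline is a single polygon with 4 vertices. Extrusion per mm of travel: 0.8 × 0.15 / (π × 0.875²) = 0.049890. Accumulating E over each segment gives final E = 4.7396.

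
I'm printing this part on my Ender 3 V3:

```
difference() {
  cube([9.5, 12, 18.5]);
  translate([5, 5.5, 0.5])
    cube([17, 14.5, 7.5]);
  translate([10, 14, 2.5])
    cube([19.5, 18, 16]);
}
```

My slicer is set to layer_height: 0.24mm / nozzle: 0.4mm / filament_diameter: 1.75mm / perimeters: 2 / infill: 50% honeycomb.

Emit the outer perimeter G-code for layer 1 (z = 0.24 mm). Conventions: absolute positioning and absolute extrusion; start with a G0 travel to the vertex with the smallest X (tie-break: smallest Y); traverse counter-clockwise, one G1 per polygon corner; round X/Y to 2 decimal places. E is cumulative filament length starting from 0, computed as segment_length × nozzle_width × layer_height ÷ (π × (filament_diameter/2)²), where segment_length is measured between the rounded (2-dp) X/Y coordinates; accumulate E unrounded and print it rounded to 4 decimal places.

G0 X0.00 Y0.00 Z0.24
G1 X9.50 Y0.00 E0.3792
G1 X9.50 Y12.00 E0.8581
G1 X0.00 Y12.00 E1.2373
G1 X0.00 Y0.00 E1.7162

At z = 0.24 mm: the cube (footprint 9.5×12) is included at this height; the cube at (5, 5.5) is absent (z outside [0.5, 8]); the cube at (10, 14) is not intersected at this z (z outside [2.5, 18.5]); Taking the first minus the rest: none of the subtracted shapes is present at this height, so the 9.5×12 cube is unchanged — 1 connected region. The outline is a single polygon with 4 vertices. Extrusion per mm of travel: 0.4 × 0.24 / (π × 0.875²) = 0.039912. Accumulating E over each segment gives final E = 1.7162.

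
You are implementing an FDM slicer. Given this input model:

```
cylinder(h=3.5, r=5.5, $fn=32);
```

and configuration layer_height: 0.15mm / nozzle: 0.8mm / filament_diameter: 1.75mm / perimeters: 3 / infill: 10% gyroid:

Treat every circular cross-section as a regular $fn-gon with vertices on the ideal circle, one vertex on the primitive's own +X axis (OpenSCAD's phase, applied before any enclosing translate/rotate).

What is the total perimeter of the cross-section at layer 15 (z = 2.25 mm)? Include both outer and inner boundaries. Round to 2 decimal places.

34.50 mm

At z = 2.25 mm: the cylinder: section is a regular 32-gon, circumradius r=5.5 (perimeter = 2·32·5.500·sin(180°/32) = 34.50 mm). Overall, the cross-section is a single solid region. Total boundary length (outer) = 34.50 mm.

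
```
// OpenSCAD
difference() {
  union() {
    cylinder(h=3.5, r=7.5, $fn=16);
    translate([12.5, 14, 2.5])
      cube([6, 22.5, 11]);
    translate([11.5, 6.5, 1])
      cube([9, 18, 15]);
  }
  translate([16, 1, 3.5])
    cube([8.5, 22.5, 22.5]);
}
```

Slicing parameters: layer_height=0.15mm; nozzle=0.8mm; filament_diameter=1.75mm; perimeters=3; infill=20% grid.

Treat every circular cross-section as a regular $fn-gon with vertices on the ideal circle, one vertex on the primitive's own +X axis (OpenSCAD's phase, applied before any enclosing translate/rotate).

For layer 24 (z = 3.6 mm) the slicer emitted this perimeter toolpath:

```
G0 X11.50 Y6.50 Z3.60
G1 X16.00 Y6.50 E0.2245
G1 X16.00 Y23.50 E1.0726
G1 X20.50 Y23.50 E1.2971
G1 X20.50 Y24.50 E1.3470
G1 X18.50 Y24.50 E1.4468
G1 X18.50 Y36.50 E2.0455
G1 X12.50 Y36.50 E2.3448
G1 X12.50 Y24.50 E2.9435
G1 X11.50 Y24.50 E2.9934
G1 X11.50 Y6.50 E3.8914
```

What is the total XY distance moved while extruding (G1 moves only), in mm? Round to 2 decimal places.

Sum the Euclidean lengths of each G1 segment: total = 78.00 mm.

78.00 mm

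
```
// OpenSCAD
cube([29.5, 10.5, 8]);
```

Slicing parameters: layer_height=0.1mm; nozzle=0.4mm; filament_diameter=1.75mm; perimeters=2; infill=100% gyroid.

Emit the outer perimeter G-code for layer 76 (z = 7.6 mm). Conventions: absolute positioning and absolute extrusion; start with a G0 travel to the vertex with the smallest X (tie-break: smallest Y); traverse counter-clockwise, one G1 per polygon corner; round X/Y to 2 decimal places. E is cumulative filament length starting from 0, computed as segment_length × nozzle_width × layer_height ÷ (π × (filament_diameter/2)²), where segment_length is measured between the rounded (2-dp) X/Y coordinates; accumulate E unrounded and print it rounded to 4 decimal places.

G0 X0.00 Y0.00 Z7.60
G1 X29.50 Y0.00 E0.4906
G1 X29.50 Y10.50 E0.6652
G1 X0.00 Y10.50 E1.1558
G1 X0.00 Y0.00 E1.3304

At z = 7.6 mm: the cube is present — its section is the full 29.5×10.5 rectangle. The outline is a single polygon with 4 vertices. Extrusion per mm of travel: 0.4 × 0.1 / (π × 0.875²) = 0.016630. Accumulating E over each segment gives final E = 1.3304.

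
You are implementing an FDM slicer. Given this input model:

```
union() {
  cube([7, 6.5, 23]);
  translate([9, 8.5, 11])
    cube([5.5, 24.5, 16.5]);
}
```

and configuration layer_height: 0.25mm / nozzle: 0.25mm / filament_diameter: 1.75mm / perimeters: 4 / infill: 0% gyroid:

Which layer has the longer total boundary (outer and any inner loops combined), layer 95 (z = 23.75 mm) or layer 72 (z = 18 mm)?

Layer 95 (z = 23.75): the cube is not intersected at this z (z outside [0, 23]); the cube at (9, 8.5) is present — its section is the full 5.5×24.5 rectangle (perimeter 60.00 mm); Merging all regions: only the 5.5×24.5 cube at (9, 8.5) is present, so the union is just that shape — boundary = 60.00 mm. So its perimeter = 60.00 mm. Layer 72 (z = 18): the 7×6.5 cube contributes its full rectangle (perimeter 27.00 mm); the cube at (9, 8.5) (footprint 5.5×24.5) is included at this height (perimeter 60.00 mm); Combining (union): the 2 present regions are separate (no shared area or edge), so areas and boundary lengths simply add and each stays a separate island — boundary = 87.00 mm. So its perimeter = 87.00 mm. Layer 72 is larger (87.00 vs 60.00 mm).

layer 72 (z = 18 mm)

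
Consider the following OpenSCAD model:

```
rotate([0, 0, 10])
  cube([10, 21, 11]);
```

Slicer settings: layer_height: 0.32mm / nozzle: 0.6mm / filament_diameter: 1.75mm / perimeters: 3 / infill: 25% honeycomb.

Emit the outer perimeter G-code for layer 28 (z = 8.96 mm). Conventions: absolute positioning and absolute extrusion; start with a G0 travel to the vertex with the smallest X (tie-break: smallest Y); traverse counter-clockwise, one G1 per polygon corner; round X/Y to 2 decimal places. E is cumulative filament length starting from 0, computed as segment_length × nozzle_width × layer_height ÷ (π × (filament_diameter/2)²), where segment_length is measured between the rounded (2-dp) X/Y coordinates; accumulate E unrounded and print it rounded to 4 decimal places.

At z = 8.96 mm: the cube is present — its section is the full 10×21 rectangle; (whole slice rotated 10° about Z — lengths, areas and connectivity unchanged). The outline is a single polygon with 4 vertices. Extrusion per mm of travel: 0.6 × 0.32 / (π × 0.875²) = 0.079824. Accumulating E over each segment gives final E = 4.9495.

G0 X-3.65 Y20.68 Z8.96
G1 X0.00 Y0.00 E1.6763
G1 X9.85 Y1.74 E2.4747
G1 X6.20 Y22.42 E4.1510
G1 X-3.65 Y20.68 E4.9495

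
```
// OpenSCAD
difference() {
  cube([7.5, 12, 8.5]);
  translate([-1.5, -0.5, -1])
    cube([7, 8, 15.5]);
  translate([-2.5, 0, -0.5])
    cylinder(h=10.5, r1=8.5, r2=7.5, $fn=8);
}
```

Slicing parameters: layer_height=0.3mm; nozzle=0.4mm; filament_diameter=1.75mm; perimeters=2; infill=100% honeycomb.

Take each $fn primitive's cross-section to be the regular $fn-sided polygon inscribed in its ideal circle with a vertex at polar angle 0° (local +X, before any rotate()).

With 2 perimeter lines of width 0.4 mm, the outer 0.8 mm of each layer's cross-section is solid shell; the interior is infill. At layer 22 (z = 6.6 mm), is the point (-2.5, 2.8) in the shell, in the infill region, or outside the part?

At z = 6.6 mm: the 7.5×12 cube contributes its full rectangle; the cube at (-1.5, -0.5) (footprint 7×8) is included at this height; the cone at (-2.5, 0) contributes a regular 8-gon of circumradius 7.824 (interpolated between r1=8.5 and r2=7.5 at t=0.676); After the difference (first − rest): starting from the 7.5×12 cube, the 7×8 cube at (-1.5, -0.5) partially overlaps it — only the 41.25 mm² overlap (of its 56.00 mm²) is removed, clipping the outline; the cone at (-2.5, 0) misses the remaining region (no effect) — 1 connected region. Overall, the cross-section is a single solid region. The nearest boundary edge runs (5.50, 7.50)→(0.00, 7.50); distance from the point to it = 5.32 mm. The point is not inside any of the regions above, so it lies outside the cross-section (5.32 mm from the nearest boundary).

outside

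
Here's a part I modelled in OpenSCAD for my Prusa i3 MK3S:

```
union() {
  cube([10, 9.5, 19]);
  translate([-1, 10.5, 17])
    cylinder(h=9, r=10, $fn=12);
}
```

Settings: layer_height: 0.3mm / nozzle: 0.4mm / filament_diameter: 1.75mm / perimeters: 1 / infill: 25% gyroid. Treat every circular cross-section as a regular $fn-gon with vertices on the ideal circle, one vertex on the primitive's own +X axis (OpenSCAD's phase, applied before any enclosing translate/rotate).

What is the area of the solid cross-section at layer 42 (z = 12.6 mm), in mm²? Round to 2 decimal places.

95.00 mm²

At z = 12.6 mm: the cube is present — its section is the full 10×9.5 rectangle (area 95.00 mm²); the cylinder at (-1, 10.5) does not reach this height (z outside [17, 26]); Merging all regions: only the 10×9.5 cube is present, so the union is just that shape — area = 95.00 mm². Overall, the cross-section is a single solid region. Net area = 95.00 mm².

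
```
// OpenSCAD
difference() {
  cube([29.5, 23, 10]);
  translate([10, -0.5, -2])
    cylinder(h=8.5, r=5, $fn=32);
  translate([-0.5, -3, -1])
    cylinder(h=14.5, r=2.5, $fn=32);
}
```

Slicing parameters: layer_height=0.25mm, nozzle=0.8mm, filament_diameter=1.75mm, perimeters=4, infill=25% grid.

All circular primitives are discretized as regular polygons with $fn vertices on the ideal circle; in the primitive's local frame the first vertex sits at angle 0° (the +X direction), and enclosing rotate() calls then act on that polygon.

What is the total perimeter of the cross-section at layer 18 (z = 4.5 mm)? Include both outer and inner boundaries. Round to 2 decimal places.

At z = 4.5 mm: the cube is present — its section is the full 29.5×23 rectangle (perimeter 105.00 mm); the cylinder at (10, -0.5): section is a regular 32-gon, circumradius r=5 (perimeter = 2·32·5.000·sin(180°/32) = 31.37 mm); the cylinder at (-0.5, -3): section is a regular 32-gon, circumradius r=2.5 (perimeter = 2·32·2.500·sin(180°/32) = 15.68 mm); Taking the first minus the rest: starting from the 29.5×23 cube, the r=5 cylinder at (10, -0.5) partially overlaps it — only the 34.04 mm² overlap (of its 78.04 mm²) is removed, clipping the outline; the r=2.5 cylinder at (-0.5, -3) misses the remaining region (no effect) — boundary = 109.78 mm. Overall, the cross-section is a single solid region. Total boundary length (outer) = 109.78 mm.

109.78 mm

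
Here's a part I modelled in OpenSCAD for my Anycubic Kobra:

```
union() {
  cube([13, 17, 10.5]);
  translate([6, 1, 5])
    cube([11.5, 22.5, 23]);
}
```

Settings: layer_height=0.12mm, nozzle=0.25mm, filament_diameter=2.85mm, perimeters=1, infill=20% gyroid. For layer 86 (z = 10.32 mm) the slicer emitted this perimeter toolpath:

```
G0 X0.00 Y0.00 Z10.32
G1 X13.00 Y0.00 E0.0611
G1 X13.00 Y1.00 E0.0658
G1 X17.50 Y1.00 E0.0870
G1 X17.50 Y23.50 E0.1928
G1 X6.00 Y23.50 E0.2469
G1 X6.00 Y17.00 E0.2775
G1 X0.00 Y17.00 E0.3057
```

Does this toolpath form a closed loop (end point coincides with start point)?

no

Start point (G0): (0.00, 0.00). End point (last G1): the path does not return to the start — open.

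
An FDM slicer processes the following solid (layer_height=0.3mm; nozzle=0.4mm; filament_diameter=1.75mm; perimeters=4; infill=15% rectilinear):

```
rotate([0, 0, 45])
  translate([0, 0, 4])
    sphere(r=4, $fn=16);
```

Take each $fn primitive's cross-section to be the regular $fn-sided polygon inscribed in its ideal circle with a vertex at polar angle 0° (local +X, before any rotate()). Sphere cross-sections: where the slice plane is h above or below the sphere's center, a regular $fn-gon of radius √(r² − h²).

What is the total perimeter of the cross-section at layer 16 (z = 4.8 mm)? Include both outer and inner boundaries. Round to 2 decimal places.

24.47 mm

At z = 4.8 mm: the sphere: section is a regular 16-gon, circumradius = √(r²−h²) = √(4²−0.8²) = 3.919 (perimeter = 2·16·3.919·sin(180°/16) = 24.47 mm); (whole slice rotated 45° about Z — lengths, areas and connectivity unchanged). Overall, the cross-section is a single solid region. Total boundary length (outer) = 24.47 mm.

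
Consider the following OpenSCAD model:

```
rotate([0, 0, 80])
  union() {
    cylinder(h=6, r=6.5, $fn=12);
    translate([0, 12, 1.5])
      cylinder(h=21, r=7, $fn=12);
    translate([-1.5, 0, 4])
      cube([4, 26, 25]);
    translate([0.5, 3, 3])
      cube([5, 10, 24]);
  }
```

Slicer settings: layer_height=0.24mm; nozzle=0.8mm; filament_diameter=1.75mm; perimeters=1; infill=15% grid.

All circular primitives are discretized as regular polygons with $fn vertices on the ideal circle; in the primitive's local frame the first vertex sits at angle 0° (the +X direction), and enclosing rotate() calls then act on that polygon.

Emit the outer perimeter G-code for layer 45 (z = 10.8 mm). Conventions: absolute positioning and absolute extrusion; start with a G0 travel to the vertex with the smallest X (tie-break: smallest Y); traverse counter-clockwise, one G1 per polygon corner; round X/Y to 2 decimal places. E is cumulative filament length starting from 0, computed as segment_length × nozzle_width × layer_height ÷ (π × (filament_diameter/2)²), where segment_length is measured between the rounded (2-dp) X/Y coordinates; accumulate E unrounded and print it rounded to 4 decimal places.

At z = 10.8 mm: the cylinder is not intersected at this z (z outside [0, 6]); the r=7 cylinder at (0, 12) gives a regular 12-gon of circumradius 7 (constant along its height); the cube at (-1.5, 0) is present — its section is the full 4×26 rectangle; the 5×10 cube at (0.5, 3) contributes its full rectangle; Merging all regions: the regions partially overlap (shared area 93.04 mm²), so overlapping operands fuse into one piece — 1 connected region; (whole slice rotated 80° about Z — lengths, areas and connectivity unchanged). The outline is a single polygon with 19 vertices. Extrusion per mm of travel: 0.8 × 0.24 / (π × 0.875²) = 0.079824. Accumulating E over each segment gives final E = 5.6472.

G0 X-25.87 Y3.04 Z10.80
G1 X-18.58 Y1.75 E0.5910
G1 X-18.40 Y-0.31 E0.7560
G1 X-16.32 Y-3.28 E1.0455
G1 X-13.03 Y-4.81 E1.3351
G1 X-9.42 Y-4.49 E1.6244
G1 X-6.46 Y-2.42 E1.9127
G1 X-5.58 Y-0.54 E2.0784
G1 X-0.26 Y-1.48 E2.5097
G1 X0.43 Y2.46 E2.8289
G1 X-2.52 Y2.98 E3.0681
G1 X-2.00 Y5.94 E3.3080
G1 X-6.86 Y6.79 E3.7018
G1 X-7.32 Y7.45 E3.7660
G1 X-10.60 Y8.98 E4.0549
G1 X-14.21 Y8.66 E4.3442
G1 X-17.18 Y6.58 E4.6337
G1 X-17.62 Y5.65 E4.7158
G1 X-25.17 Y6.98 E5.3277
G1 X-25.87 Y3.04 E5.6472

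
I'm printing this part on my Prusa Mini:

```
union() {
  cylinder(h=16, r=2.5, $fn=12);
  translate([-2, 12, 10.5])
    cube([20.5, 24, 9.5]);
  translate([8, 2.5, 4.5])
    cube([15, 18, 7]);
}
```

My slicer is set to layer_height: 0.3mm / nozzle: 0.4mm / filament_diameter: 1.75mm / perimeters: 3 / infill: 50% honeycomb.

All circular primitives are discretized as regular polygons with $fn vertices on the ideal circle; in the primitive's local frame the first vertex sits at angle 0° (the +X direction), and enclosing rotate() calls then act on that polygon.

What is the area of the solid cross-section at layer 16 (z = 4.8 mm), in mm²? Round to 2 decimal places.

288.75 mm²

At z = 4.8 mm: the r=2.5 cylinder contributes a regular 12-gon of circumradius 2.5 (area = (12/2)·2.500²·sin(360°/12) = 18.75 mm²); the cube at (-2, 12) is not intersected at this z (z outside [10.5, 20]); the cube at (8, 2.5) is present — its section is the full 15×18 rectangle (area 270.00 mm²); Taking the union: the 2 present regions are separate (no shared area or edge), so areas and boundary lengths simply add and each stays a separate island — area = 288.75 mm². Overall, the cross-section has 2 separate islands. Net area = 288.75 mm².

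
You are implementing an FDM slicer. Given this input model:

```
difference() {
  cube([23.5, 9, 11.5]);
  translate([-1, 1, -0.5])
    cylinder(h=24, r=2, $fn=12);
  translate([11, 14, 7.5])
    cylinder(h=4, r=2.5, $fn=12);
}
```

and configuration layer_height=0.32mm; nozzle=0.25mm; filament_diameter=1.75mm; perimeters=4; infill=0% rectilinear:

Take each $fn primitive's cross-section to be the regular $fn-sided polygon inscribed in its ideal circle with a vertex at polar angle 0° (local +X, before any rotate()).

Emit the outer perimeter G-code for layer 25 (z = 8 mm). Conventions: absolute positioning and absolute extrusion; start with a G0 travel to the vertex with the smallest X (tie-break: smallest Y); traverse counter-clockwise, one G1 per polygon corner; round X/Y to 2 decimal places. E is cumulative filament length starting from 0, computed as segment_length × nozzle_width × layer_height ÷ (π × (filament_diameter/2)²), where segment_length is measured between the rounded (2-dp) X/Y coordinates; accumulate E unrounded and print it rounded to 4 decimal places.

At z = 8 mm: the cube is present — its section is the full 23.5×9 rectangle; the cylinder at (-1, 1): section is a regular 12-gon, circumradius r=2; the r=2.5 cylinder at (11, 14) contributes a regular 12-gon of circumradius 2.5; After the difference (first − rest): starting from the 23.5×9 cube, the r=2 cylinder at (-1, 1) partially overlaps it — only the 2.00 mm² overlap (of its 12.00 mm²) is removed, clipping the outline; the r=2.5 cylinder at (11, 14) misses the remaining region (no effect) — 1 connected region. The outline is a single polygon with 7 vertices. Extrusion per mm of travel: 0.25 × 0.32 / (π × 0.875²) = 0.033260. Accumulating E over each segment gives final E = 2.1501.

G0 X0.00 Y2.73 Z8.00
G1 X0.73 Y2.00 E0.0343
G1 X1.00 Y1.00 E0.0688
G1 X0.73 Y0.00 E0.1032
G1 X23.50 Y0.00 E0.8606
G1 X23.50 Y9.00 E1.1599
G1 X0.00 Y9.00 E1.9415
G1 X0.00 Y2.73 E2.1501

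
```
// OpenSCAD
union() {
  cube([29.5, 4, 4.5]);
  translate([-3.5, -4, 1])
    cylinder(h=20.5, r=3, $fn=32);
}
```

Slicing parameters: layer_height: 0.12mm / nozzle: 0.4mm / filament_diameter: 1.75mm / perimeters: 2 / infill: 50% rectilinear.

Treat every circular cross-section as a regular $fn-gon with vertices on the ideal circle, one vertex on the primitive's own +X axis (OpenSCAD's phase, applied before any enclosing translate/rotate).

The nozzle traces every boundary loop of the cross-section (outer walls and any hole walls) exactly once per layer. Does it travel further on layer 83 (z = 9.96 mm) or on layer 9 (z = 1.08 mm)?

Layer 83 (z = 9.96): the cube does not reach this height (z outside [0, 4.5]); the r=3 cylinder at (-3.5, -4) contributes a regular 32-gon of circumradius 3 (perimeter = 2·32·3.000·sin(180°/32) = 18.82 mm); Merging all regions: only the r=3 cylinder at (-3.5, -4) is present, so the union is just that shape — boundary = 18.82 mm. So its perimeter = 18.82 mm. Layer 9 (z = 1.08): the cube (footprint 29.5×4) is included at this height (perimeter 67.00 mm); the r=3 cylinder at (-3.5, -4) gives a regular 32-gon of circumradius 3 (constant along its height) (perimeter = 2·32·3.000·sin(180°/32) = 18.82 mm); Merging all regions: the 2 present regions are separate (no shared area or edge), so areas and boundary lengths simply add and each stays a separate island — boundary = 85.82 mm. So its perimeter = 85.82 mm. Layer 9 is larger (85.82 vs 18.82 mm).

layer 9 (z = 1.08 mm)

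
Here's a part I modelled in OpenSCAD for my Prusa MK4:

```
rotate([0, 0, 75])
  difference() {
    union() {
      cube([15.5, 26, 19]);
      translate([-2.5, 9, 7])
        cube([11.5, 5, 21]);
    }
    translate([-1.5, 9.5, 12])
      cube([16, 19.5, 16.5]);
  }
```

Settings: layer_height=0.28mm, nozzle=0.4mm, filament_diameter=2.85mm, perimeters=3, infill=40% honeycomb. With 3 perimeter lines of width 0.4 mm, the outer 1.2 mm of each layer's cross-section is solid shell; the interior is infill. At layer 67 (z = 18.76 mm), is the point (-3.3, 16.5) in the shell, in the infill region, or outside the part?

shell

At z = 18.76 mm: the 15.5×26 cube contributes its full rectangle; the cube at (-2.5, 9) is present — its section is the full 11.5×5 rectangle; Merging all regions: the regions partially overlap (shared area 45.00 mm²), so overlapping operands fuse into one piece — 1 connected region; the 16×19.5 cube at (-1.5, 9.5) contributes its full rectangle; Subtracting the remaining from the first: starting from the result so far, the 16×19.5 cube at (-1.5, 9.5) partially overlaps it — only the 246.00 mm² overlap (of its 312.00 mm²) is removed, clipping the outline — 1 connected region; (rotated 75° about Z; rotation is an isometry so areas/perimeters/island counts are preserved). Overall, the cross-section is a single solid region. Undo the 75° rotation: the query point maps to (15.084, 7.458) in the un-rotated model frame. The nearest boundary edge runs (15.50, 26.00)→(15.50, 0.00); distance from the point to it = 0.42 mm. The point is inside the cross-section, 0.42 mm from the nearest boundary — within the 1.2 mm shell band (3 × 0.4).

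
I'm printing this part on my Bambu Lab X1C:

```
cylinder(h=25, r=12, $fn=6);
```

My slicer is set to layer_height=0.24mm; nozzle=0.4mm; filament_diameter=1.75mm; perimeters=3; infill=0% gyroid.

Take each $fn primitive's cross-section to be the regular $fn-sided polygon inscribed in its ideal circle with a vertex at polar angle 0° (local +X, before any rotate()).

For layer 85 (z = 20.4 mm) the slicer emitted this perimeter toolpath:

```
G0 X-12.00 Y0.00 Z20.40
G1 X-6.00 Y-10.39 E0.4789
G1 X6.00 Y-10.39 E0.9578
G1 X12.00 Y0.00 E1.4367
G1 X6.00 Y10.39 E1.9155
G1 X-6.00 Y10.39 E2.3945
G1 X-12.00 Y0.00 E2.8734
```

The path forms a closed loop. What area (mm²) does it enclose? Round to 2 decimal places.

374.04 mm²

Apply the shoelace formula to the sequence of (X, Y) vertices; enclosed area = 374.04 mm².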